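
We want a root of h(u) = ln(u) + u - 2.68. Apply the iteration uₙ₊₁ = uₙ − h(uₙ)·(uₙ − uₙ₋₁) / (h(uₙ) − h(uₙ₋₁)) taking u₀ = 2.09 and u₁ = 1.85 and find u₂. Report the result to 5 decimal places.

h(2.09) = 0.1471641, h(1.85) = -0.2148144
u₂ = 1.8500000 − (-0.2148144)·(1.8500000 − 2.0900000) / (-0.2148144 − 0.1471641) = 1.8500000 − (0.0515554)/(-0.3619784) = 1.9924268

1.99243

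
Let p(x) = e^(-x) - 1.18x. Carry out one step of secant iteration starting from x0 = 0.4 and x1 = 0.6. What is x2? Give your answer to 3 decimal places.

0.511

p(0.4) = 0.19832, p(0.6) = -0.15919
x2 = 0.60000 − (-0.15919)·(0.60000 − 0.40000) / (-0.15919 − 0.19832) = 0.60000 − (-0.03184)/(-0.35751) = 0.51095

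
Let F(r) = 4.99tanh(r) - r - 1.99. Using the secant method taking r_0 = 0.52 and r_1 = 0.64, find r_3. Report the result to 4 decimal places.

0.5655

F(0.52) = -0.126277, F(0.64) = 0.188849
r_2 = 0.640000 − 0.188849·(0.640000 − 0.520000) / (0.188849 − (-0.126277)) = 0.640000 − (0.022662)/(0.315126) = 0.568086
F(0.568086) = 0.006537
r_3 = 0.568086 − 0.006537·(0.568086 − 0.640000) / (0.006537 − 0.188849) = 0.568086 − (-0.000470)/(-0.182312) = 0.565508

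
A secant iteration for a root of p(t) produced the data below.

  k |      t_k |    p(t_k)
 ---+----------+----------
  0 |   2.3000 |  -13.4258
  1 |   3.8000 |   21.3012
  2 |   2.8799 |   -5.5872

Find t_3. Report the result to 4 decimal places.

3.0711

t_3 = 2.8799 − (-5.5872)·(2.8799 − 3.8000) / (-5.5872 − 21.3012)
   = 2.8799 − (5.140783)/(-26.888400) = 3.071090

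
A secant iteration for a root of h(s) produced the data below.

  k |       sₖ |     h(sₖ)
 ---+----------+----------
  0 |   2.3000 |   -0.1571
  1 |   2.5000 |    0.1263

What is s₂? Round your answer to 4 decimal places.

2.4109

s₂ = 2.5000 − 0.1263·(2.5000 − 2.3000) / (0.1263 − (-0.1571))
   = 2.5000 − (0.025260)/(0.283400) = 2.410868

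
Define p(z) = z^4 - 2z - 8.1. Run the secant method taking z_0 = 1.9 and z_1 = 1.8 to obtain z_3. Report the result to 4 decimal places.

p(1.9) = 1.132100, p(1.8) = -1.202400
z_2 = 1.800000 − (-1.202400)·(1.800000 − 1.900000) / (-1.202400 − 1.132100) = 1.800000 − (0.120240)/(-2.334500) = 1.851506
p(1.851506) = -0.051325
z_3 = 1.851506 − (-0.051325)·(1.851506 − 1.800000) / (-0.051325 − (-1.202400)) = 1.851506 − (-0.002644)/(1.151075) = 1.853802

1.8538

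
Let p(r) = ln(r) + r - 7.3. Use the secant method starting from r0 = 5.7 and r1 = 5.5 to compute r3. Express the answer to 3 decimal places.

5.581

p(5.7) = 0.14047, p(5.5) = -0.09525
r2 = 5.50000 − (-0.09525)·(5.50000 − 5.70000) / (-0.09525 − 0.14047) = 5.50000 − (0.01905)/(-0.23572) = 5.58082
p(5.58082) = 0.00015
r3 = 5.58082 − 0.00015·(5.58082 − 5.50000) / (0.00015 − (-0.09525)) = 5.58082 − (0.00001)/(0.09541) = 5.58069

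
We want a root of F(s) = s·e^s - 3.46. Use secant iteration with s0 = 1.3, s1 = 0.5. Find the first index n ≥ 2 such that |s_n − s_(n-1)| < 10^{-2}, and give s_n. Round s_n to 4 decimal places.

n = 5, s_n = 1.1241

F(1.3) = 1.310086, F(0.5) = -2.635639
s2 = 0.500000 − (-2.635639)·(-0.800000)/(-3.945725) = 1.034379;  |Δ| = 0.534379
F(1.034379) = -0.549923
s3 = 1.034379 − (-0.549923)·(0.534379)/(2.085717) = 1.175274;  |Δ| = 0.140895
F(1.175274) = 0.346746
s4 = 1.175274 − 0.346746·(0.140895)/(0.896668) = 1.120789;  |Δ| = 0.054485
F(1.120789) = -0.022234
s5 = 1.120789 − (-0.022234)·(-0.054485)/(-0.368980) = 1.124072;  |Δ| = 0.003283
|s5 − s4| = 0.003283 < 10^{-2}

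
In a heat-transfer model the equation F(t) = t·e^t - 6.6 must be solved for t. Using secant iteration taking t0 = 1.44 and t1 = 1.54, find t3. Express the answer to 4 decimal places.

1.4889

F(1.44) = -0.522198, F(1.54) = 0.583469
t2 = 1.540000 − 0.583469·(1.540000 − 1.440000) / (0.583469 − (-0.522198)) = 1.540000 − (0.058347)/(1.105667) = 1.487229
F(1.487229) = -0.019281
t3 = 1.487229 − (-0.019281)·(1.487229 − 1.540000) / (-0.019281 − 0.583469) = 1.487229 − (0.001017)/(-0.602750) = 1.488917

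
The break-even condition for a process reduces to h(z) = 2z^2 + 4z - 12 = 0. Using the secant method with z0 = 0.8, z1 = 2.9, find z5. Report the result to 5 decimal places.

h(0.8) = -7.5200000, h(2.9) = 16.4200000
z2 = 2.9000000 − 16.4200000·(2.9000000 − 0.8000000) / (16.4200000 − (-7.5200000)) = 2.9000000 − (34.4820000)/(23.9400000) = 1.4596491
h(1.4596491) = -1.9002524
z3 = 1.4596491 − (-1.9002524)·(1.4596491 − 2.9000000) / (-1.9002524 − 16.4200000) = 1.4596491 − (2.7370302)/(-18.3202524) = 1.6090483
h(1.6090483) = -0.3857342
z4 = 1.6090483 − (-0.3857342)·(1.6090483 − 1.4596491) / (-0.3857342 − (-1.9002524)) = 1.6090483 − (-0.0576284)/(1.5145182) = 1.6470989
h(1.6470989) = 0.0142652
z5 = 1.6470989 − 0.0142652·(1.6470989 − 1.6090483) / (0.0142652 − (-0.3857342)) = 1.6470989 − (0.0005428)/(0.3999993) = 1.6457419

1.64574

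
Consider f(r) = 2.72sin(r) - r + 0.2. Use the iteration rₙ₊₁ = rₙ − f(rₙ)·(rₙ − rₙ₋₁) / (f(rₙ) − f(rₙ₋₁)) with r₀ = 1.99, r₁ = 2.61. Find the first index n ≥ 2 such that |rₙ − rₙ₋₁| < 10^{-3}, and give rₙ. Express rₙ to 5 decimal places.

f(1.99) = 0.6944843, f(2.61) = -1.0312134
r₂ = 2.6100000 − (-1.0312134)·(0.6200000)/(-1.7256977) = 2.2395108;  |Δ| = 0.3704892
f(2.2395108) = 0.0946536
r₃ = 2.2395108 − 0.0946536·(-0.3704892)/(1.1258670) = 2.2706585;  |Δ| = 0.0311477
f(2.2706585) = 0.0099537
r₄ = 2.2706585 − 0.0099537·(0.0311477)/(-0.0846999) = 2.2743189;  |Δ| = 0.0036604
f(2.2743189) = -0.0001336
r₅ = 2.2743189 − (-0.0001336)·(0.0036604)/(-0.0100873) = 2.2742704;  |Δ| = 0.0000485
|r₅ − r₄| = 0.0000485 < 10^{-3}

n = 5, rₙ = 2.27427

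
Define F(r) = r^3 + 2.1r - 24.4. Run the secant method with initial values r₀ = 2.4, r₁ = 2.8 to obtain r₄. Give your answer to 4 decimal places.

2.6597

F(2.4) = -5.536000, F(2.8) = 3.432000
r₂ = 2.800000 − 3.432000·(2.800000 − 2.400000) / (3.432000 − (-5.536000)) = 2.800000 − (1.372800)/(8.968000) = 2.646922
F(2.646922) = -0.296600
r₃ = 2.646922 − (-0.296600)·(2.646922 − 2.800000) / (-0.296600 − 3.432000) = 2.646922 − (0.045403)/(-3.728600) = 2.659099
F(2.659099) = -0.013908
r₄ = 2.659099 − (-0.013908)·(2.659099 − 2.646922) / (-0.013908 − (-0.296600)) = 2.659099 − (-0.000169)/(0.282692) = 2.659698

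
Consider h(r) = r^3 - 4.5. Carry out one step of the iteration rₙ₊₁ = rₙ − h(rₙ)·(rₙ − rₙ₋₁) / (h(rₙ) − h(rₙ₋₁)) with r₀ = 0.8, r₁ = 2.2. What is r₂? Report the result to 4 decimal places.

h(0.8) = -3.988000, h(2.2) = 6.148000
r₂ = 2.200000 − 6.148000·(2.200000 − 0.800000) / (6.148000 − (-3.988000)) = 2.200000 − (8.607200)/(10.136000) = 1.350829

1.3508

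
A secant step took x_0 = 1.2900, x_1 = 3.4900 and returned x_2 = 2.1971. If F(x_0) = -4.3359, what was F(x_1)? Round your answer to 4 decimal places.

The secant line through (1.2900, -4.3359) and (3.4900, F(x_1)) crosses zero at x_2 = 2.1971.
So (1.2900, -4.3359), (3.4900, F(x_1)), (2.1971, 0) are collinear:
F(x_1) = -4.3359 · (3.4900 − 2.1971) / (1.2900 − 2.1971) = -4.3359 · (1.292900)/(-0.907100) = 6.180008

6.1800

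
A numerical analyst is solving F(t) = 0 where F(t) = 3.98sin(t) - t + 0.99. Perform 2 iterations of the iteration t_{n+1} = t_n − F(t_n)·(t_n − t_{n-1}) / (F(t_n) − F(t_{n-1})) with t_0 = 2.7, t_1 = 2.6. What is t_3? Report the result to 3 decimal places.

2.698

F(2.7) = -0.00903, F(2.6) = 0.44170
t_2 = 2.60000 − 0.44170·(2.60000 − 2.70000) / (0.44170 − (-0.00903)) = 2.60000 − (-0.04417)/(0.45072) = 2.69800
F(2.69800) = 0.00018
t_3 = 2.69800 − 0.00018·(2.69800 − 2.60000) / (0.00018 − 0.44170) = 2.69800 − (0.00002)/(-0.44152) = 2.69804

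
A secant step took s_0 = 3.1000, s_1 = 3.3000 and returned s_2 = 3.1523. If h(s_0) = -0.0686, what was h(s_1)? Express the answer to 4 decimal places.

0.1937

The secant line through (3.1000, -0.0686) and (3.3000, h(s_1)) crosses zero at s_2 = 3.1523.
So (3.1000, -0.0686), (3.3000, h(s_1)), (3.1523, 0) are collinear:
h(s_1) = -0.0686 · (3.3000 − 3.1523) / (3.1000 − 3.1523) = -0.0686 · (0.147700)/(-0.052300) = 0.193733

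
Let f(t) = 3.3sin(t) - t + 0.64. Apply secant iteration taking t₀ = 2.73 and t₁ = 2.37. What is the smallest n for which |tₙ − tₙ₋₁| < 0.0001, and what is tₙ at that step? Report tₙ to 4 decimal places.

f(2.73) = -0.769771, f(2.37) = 0.571017
t₂ = 2.370000 − 0.571017·(-0.360000)/(1.340787) = 2.523317;  |Δ| = 0.153317
f(2.523317) = 0.029464
t₃ = 2.523317 − 0.029464·(0.153317)/(-0.541553) = 2.531659;  |Δ| = 0.008341
f(2.531659) = -0.001375
t₄ = 2.531659 − (-0.001375)·(0.008341)/(-0.030838) = 2.531287;  |Δ| = 0.000372
f(2.531287) = 0.000003
t₅ = 2.531287 − 0.000003·(-0.000372)/(0.001378) = 2.531288;  |Δ| = 0.000001
|t₅ − t₄| = 0.000001 < 0.0001

n = 5, tₙ = 2.5313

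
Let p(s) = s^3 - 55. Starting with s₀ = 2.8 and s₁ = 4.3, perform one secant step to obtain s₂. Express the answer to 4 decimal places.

3.6613

p(2.8) = -33.048000, p(4.3) = 24.507000
s₂ = 4.300000 − 24.507000·(4.300000 − 2.800000) / (24.507000 − (-33.048000)) = 4.300000 − (36.760500)/(57.555000) = 3.661298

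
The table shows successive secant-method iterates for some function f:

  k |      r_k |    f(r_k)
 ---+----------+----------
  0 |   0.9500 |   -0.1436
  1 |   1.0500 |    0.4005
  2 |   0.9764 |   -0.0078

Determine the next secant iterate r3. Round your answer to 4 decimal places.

0.9778

r3 = 0.9764 − (-0.0078)·(0.9764 − 1.0500) / (-0.0078 − 0.4005)
   = 0.9764 − (0.000574)/(-0.408300) = 0.977806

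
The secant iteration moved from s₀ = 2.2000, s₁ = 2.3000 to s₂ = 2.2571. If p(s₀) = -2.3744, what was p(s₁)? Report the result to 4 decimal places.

1.7839

The secant line through (2.2000, -2.3744) and (2.3000, p(s₁)) crosses zero at s₂ = 2.2571.
So (2.2000, -2.3744), (2.3000, p(s₁)), (2.2571, 0) are collinear:
p(s₁) = -2.3744 · (2.3000 − 2.2571) / (2.2000 − 2.2571) = -2.3744 · (0.042900)/(-0.057100) = 1.783919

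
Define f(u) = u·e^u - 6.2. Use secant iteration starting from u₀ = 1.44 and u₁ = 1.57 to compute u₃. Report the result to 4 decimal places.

f(1.44) = -0.122198, f(1.57) = 1.346438
u₂ = 1.570000 − 1.346438·(1.570000 − 1.440000) / (1.346438 − (-0.122198)) = 1.570000 − (0.175037)/(1.468636) = 1.450817
f(1.450817) = -0.009949
u₃ = 1.450817 − (-0.009949)·(1.450817 − 1.570000) / (-0.009949 − 1.346438) = 1.450817 − (0.001186)/(-1.356387) = 1.451691

1.4517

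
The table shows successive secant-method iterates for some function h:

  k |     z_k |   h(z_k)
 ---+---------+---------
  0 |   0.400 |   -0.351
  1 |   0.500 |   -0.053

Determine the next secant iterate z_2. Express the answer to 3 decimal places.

z_2 = 0.500 − (-0.053)·(0.500 − 0.400) / (-0.053 − (-0.351))
   = 0.500 − (-0.00530)/(0.29800) = 0.51779

0.518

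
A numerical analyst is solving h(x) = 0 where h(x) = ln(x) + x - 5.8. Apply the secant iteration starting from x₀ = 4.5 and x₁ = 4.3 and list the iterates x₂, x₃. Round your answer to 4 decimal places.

h(4.5) = 0.204077, h(4.3) = -0.041385
x₂ = 4.300000 − (-0.041385)·(4.300000 − 4.500000) / (-0.041385 − 0.204077) = 4.300000 − (0.008277)/(-0.245462) = 4.333720
h(4.333720) = 0.000146
x₃ = 4.333720 − 0.000146·(4.333720 − 4.300000) / (0.000146 − (-0.041385)) = 4.333720 − (0.000005)/(0.041531) = 4.333601

4.3337, 4.3336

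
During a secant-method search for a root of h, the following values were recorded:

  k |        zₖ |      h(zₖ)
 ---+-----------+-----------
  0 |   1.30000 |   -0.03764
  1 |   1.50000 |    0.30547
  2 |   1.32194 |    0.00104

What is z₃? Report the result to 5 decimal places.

z₃ = 1.32194 − 0.00104·(1.32194 − 1.50000) / (0.00104 − 0.30547)
   = 1.32194 − (-0.0001852)/(-0.3044300) = 1.3213317

1.32133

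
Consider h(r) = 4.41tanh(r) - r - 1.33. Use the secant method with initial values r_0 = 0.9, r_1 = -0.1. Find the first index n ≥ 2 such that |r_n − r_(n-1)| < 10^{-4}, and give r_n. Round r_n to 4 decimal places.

h(0.9) = 0.928874, h(-0.1) = -1.669536
r_2 = -0.100000 − (-1.669536)·(-1.000000)/(-2.598409) = 0.542522;  |Δ| = 0.642522
h(0.542522) = 0.309964
r_3 = 0.542522 − 0.309964·(0.642522)/(1.979500) = 0.441912;  |Δ| = 0.100611
h(0.441912) = 0.059243
r_4 = 0.441912 − 0.059243·(-0.100611)/(-0.250721) = 0.418138;  |Δ| = 0.023773
h(0.418138) = -0.004596
r_5 = 0.418138 − (-0.004596)·(-0.023773)/(-0.063839) = 0.419850;  |Δ| = 0.001712
h(0.419850) = 0.000056
r_6 = 0.419850 − 0.000056·(0.001712)/(0.004653) = 0.419829;  |Δ| = 0.000021
|r_6 − r_5| = 0.000021 < 10^{-4}

n = 6, r_n = 0.4198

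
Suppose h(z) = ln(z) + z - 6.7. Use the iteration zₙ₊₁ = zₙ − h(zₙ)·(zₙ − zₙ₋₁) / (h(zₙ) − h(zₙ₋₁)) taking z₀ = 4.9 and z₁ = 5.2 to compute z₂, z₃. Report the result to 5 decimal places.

5.07592, 5.07556

h(4.9) = -0.2107648, h(5.2) = 0.1486586
z₂ = 5.2000000 − 0.1486586·(5.2000000 − 4.9000000) / (0.1486586 − (-0.2107648)) = 5.2000000 − (0.0445976)/(0.3594234) = 5.0759191
h(5.0759191) = 0.0004267
z₃ = 5.0759191 − 0.0004267·(5.0759191 − 5.2000000) / (0.0004267 − 0.1486586) = 5.0759191 − (-0.0000529)/(-0.1482319) = 5.0755619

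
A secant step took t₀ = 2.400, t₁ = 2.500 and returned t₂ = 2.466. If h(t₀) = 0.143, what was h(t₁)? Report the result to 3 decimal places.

The secant line through (2.400, 0.143) and (2.500, h(t₁)) crosses zero at t₂ = 2.466.
So (2.400, 0.143), (2.500, h(t₁)), (2.466, 0) are collinear:
h(t₁) = 0.143 · (2.500 − 2.466) / (2.400 − 2.466) = 0.143 · (0.03400)/(-0.06600) = -0.07367

-0.074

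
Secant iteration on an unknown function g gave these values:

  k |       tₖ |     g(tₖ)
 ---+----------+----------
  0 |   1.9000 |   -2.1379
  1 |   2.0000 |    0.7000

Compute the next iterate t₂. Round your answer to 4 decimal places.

t₂ = 2.0000 − 0.7000·(2.0000 − 1.9000) / (0.7000 − (-2.1379))
   = 2.0000 − (0.070000)/(2.837900) = 1.975334

1.9753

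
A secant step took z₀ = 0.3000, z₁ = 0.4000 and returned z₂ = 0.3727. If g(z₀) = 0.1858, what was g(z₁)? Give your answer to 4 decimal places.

The secant line through (0.3000, 0.1858) and (0.4000, g(z₁)) crosses zero at z₂ = 0.3727.
So (0.3000, 0.1858), (0.4000, g(z₁)), (0.3727, 0) are collinear:
g(z₁) = 0.1858 · (0.4000 − 0.3727) / (0.3000 − 0.3727) = 0.1858 · (0.027300)/(-0.072700) = -0.069771

-0.0698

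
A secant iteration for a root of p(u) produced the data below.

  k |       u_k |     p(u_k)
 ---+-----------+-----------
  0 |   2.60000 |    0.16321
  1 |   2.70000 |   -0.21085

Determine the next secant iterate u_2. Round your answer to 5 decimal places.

u_2 = 2.70000 − (-0.21085)·(2.70000 − 2.60000) / (-0.21085 − 0.16321)
   = 2.70000 − (-0.0210850)/(-0.3740600) = 2.6436320

2.64363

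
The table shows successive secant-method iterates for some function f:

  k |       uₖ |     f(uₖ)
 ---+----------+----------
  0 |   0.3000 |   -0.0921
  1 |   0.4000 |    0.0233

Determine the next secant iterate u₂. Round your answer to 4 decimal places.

u₂ = 0.4000 − 0.0233·(0.4000 − 0.3000) / (0.0233 − (-0.0921))
   = 0.4000 − (0.002330)/(0.115400) = 0.379809

0.3798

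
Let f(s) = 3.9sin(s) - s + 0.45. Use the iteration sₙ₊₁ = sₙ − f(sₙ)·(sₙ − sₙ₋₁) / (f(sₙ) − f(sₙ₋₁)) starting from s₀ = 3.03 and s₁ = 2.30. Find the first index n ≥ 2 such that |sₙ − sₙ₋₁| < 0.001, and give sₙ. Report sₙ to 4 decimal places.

f(3.03) = -2.145691, f(2.30) = 1.058250
s₂ = 2.300000 − 1.058250·(-0.730000)/(3.203942) = 2.541116;  |Δ| = 0.241116
f(2.541116) = 0.112522
s₃ = 2.541116 − 0.112522·(0.241116)/(-0.945728) = 2.569804;  |Δ| = 0.028688
f(2.569804) = -0.009370
s₄ = 2.569804 − (-0.009370)·(0.028688)/(-0.121893) = 2.567599;  |Δ| = 0.002205
f(2.567599) = 0.000063
s₅ = 2.567599 − 0.000063·(-0.002205)/(0.009433) = 2.567613;  |Δ| = 0.000015
|s₅ − s₄| = 0.000015 < 0.001

n = 5, sₙ = 2.5676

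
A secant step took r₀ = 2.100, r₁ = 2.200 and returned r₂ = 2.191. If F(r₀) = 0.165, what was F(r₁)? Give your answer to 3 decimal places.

-0.016

The secant line through (2.100, 0.165) and (2.200, F(r₁)) crosses zero at r₂ = 2.191.
So (2.100, 0.165), (2.200, F(r₁)), (2.191, 0) are collinear:
F(r₁) = 0.165 · (2.200 − 2.191) / (2.100 − 2.191) = 0.165 · (0.00900)/(-0.09100) = -0.01632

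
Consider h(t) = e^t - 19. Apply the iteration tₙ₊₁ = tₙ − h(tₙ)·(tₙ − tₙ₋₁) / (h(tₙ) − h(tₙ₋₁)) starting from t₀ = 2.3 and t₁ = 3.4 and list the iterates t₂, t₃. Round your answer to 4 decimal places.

2.7967, 2.9127

h(2.3) = -9.025818, h(3.4) = 10.964100
t₂ = 3.400000 − 10.964100·(3.400000 − 2.300000) / (10.964100 − (-9.025818)) = 3.400000 − (12.060510)/(19.989918) = 2.796670
h(2.796670) = -2.610017
t₃ = 2.796670 − (-2.610017)·(2.796670 − 3.400000) / (-2.610017 − 10.964100) = 2.796670 − (1.574701)/(-13.574117) = 2.912678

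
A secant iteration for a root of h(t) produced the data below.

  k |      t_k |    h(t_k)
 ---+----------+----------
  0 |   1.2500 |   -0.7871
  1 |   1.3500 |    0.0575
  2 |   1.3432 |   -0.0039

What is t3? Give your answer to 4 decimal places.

t3 = 1.3432 − (-0.0039)·(1.3432 − 1.3500) / (-0.0039 − 0.0575)
   = 1.3432 − (0.000027)/(-0.061400) = 1.343632

1.3436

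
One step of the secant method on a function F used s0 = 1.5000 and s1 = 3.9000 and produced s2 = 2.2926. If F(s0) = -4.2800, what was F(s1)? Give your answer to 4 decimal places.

The secant line through (1.5000, -4.2800) and (3.9000, F(s1)) crosses zero at s2 = 2.2926.
So (1.5000, -4.2800), (3.9000, F(s1)), (2.2926, 0) are collinear:
F(s1) = -4.2800 · (3.9000 − 2.2926) / (1.5000 − 2.2926) = -4.2800 · (1.607400)/(-0.792600) = 8.679879

8.6799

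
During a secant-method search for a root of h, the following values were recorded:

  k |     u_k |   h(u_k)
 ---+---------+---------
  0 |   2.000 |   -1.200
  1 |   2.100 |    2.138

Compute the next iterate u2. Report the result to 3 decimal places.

2.036

u2 = 2.100 − 2.138·(2.100 − 2.000) / (2.138 − (-1.200))
   = 2.100 − (0.21380)/(3.33800) = 2.03595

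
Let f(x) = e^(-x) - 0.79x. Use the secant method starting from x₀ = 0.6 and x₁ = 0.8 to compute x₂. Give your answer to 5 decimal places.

f(0.6) = 0.0748116, f(0.8) = -0.1826710
x₂ = 0.8000000 − (-0.1826710)·(0.8000000 − 0.6000000) / (-0.1826710 − 0.0748116) = 0.8000000 − (-0.0365342)/(-0.2574827) = 0.6581100

0.65811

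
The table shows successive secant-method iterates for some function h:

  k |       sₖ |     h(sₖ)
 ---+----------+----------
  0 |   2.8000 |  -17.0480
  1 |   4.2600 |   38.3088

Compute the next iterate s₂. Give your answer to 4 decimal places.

s₂ = 4.2600 − 38.3088·(4.2600 − 2.8000) / (38.3088 − (-17.0480))
   = 4.2600 − (55.930848)/(55.356800) = 3.249630

3.2496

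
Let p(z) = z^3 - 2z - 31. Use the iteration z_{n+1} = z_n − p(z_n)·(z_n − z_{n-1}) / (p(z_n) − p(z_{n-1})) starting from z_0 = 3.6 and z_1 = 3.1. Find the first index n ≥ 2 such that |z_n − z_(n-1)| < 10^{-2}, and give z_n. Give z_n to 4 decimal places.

n = 4, z_n = 3.3533

p(3.6) = 8.456000, p(3.1) = -7.409000
z_2 = 3.100000 − (-7.409000)·(-0.500000)/(-15.865000) = 3.333501;  |Δ| = 0.233501
p(3.333501) = -0.624363
z_3 = 3.333501 − (-0.624363)·(0.233501)/(6.784637) = 3.354990;  |Δ| = 0.021488
p(3.354990) = 0.053634
z_4 = 3.354990 − 0.053634·(0.021488)/(0.677996) = 3.353290;  |Δ| = 0.001700
|z_4 − z_3| = 0.001700 < 10^{-2}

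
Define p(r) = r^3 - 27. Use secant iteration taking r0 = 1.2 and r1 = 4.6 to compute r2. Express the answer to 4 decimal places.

p(1.2) = -25.272000, p(4.6) = 70.336000
r2 = 4.600000 − 70.336000·(4.600000 − 1.200000) / (70.336000 − (-25.272000)) = 4.600000 − (239.142400)/(95.608000) = 2.098720

2.0987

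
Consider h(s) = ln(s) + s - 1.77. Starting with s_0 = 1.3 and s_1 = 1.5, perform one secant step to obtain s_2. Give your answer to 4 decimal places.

h(1.3) = -0.207636, h(1.5) = 0.135465
s_2 = 1.500000 − 0.135465·(1.500000 − 1.300000) / (0.135465 − (-0.207636)) = 1.500000 − (0.027093)/(0.343101) = 1.421035

1.4210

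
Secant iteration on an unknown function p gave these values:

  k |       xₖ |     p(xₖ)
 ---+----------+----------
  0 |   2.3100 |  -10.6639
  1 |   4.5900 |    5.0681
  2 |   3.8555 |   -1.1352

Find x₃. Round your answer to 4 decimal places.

3.9899

x₃ = 3.8555 − (-1.1352)·(3.8555 − 4.5900) / (-1.1352 − 5.0681)
   = 3.8555 − (0.833804)/(-6.203300) = 3.989913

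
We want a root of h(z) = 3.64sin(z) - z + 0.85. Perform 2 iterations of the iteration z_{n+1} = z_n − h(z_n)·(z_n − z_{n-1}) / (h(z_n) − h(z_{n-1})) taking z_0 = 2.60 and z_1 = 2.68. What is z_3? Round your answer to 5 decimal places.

h(2.60) = 0.1264250, h(2.68) = -0.2088363
z_2 = 2.6800000 − (-0.2088363)·(2.6800000 − 2.6000000) / (-0.2088363 − 0.1264250) = 2.6800000 − (-0.0167069)/(-0.3352613) = 2.6301675
h(2.6301675) = 0.0013232
z_3 = 2.6301675 − 0.0013232·(2.6301675 − 2.6800000) / (0.0013232 − (-0.2088363)) = 2.6301675 − (-0.0000659)/(0.2101595) = 2.6304813

2.63048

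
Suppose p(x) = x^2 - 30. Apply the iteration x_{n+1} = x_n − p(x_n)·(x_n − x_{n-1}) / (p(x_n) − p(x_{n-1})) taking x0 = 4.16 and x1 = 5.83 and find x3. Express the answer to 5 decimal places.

p(4.16) = -12.6944000, p(5.83) = 3.9889000
x2 = 5.8300000 − 3.9889000·(5.8300000 − 4.1600000) / (3.9889000 − (-12.6944000)) = 5.8300000 − (6.6614630)/(16.6833000) = 5.4307107
p(5.4307107) = -0.5073812
x3 = 5.4307107 − (-0.5073812)·(5.4307107 − 5.8300000) / (-0.5073812 − 3.9889000) = 5.4307107 − (0.2025919)/(-4.4962812) = 5.4757684

5.47577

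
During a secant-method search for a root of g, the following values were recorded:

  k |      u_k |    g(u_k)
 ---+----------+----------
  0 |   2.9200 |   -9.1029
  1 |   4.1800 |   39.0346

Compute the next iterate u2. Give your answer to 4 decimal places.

3.1583

u2 = 4.1800 − 39.0346·(4.1800 − 2.9200) / (39.0346 − (-9.1029))
   = 4.1800 − (49.183596)/(48.137500) = 3.158269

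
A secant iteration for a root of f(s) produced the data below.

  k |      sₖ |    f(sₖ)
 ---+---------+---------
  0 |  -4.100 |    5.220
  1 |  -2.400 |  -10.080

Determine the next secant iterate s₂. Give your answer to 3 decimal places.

-3.520

s₂ = -2.400 − (-10.080)·(-2.400 − (-4.100)) / (-10.080 − 5.220)
   = -2.400 − (-17.13600)/(-15.30000) = -3.52000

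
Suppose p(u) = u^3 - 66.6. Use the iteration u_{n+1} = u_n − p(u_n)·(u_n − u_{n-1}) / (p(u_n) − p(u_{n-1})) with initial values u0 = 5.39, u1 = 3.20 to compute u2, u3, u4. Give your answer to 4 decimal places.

p(5.39) = 89.990819, p(3.20) = -33.832000
u2 = 3.200000 − (-33.832000)·(3.200000 − 5.390000) / (-33.832000 − 89.990819) = 3.200000 − (74.092080)/(-123.822819) = 3.798372
p(3.798372) = -11.798504
u3 = 3.798372 − (-11.798504)·(3.798372 − 3.200000) / (-11.798504 − (-33.832000)) = 3.798372 − (-7.059892)/(22.033496) = 4.118788
p(4.118788) = 3.272833
u4 = 4.118788 − 3.272833·(4.118788 − 3.798372) / (3.272833 − (-11.798504)) = 4.118788 − (1.048669)/(15.071338) = 4.049208

3.7984, 4.1188, 4.0492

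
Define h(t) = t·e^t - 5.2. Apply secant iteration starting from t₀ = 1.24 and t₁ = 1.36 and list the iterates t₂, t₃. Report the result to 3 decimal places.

h(1.24) = -0.91504, h(1.36) = 0.09882
t₂ = 1.36000 − 0.09882·(1.36000 − 1.24000) / (0.09882 − (-0.91504)) = 1.36000 − (0.01186)/(1.01386) = 1.34830
h(1.34830) = -0.00784
t₃ = 1.34830 − (-0.00784)·(1.34830 − 1.36000) / (-0.00784 − 0.09882) = 1.34830 − (0.00009)/(-0.10666) = 1.34916

1.348, 1.349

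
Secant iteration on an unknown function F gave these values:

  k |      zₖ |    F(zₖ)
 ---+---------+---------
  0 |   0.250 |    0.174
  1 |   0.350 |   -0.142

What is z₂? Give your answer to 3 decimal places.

0.305

z₂ = 0.350 − (-0.142)·(0.350 − 0.250) / (-0.142 − 0.174)
   = 0.350 − (-0.01420)/(-0.31600) = 0.30506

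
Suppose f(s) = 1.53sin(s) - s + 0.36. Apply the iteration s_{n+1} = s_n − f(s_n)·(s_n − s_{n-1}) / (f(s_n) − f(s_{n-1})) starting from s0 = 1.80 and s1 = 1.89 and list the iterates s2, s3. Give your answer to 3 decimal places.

1.835, 1.836

f(1.80) = 0.04999, f(1.89) = -0.07729
s2 = 1.89000 − (-0.07729)·(1.89000 − 1.80000) / (-0.07729 − 0.04999) = 1.89000 − (-0.00696)/(-0.12727) = 1.83535
f(1.83535) = 0.00142
s3 = 1.83535 − 0.00142·(1.83535 − 1.89000) / (0.00142 − (-0.07729)) = 1.83535 − (-0.00008)/(0.07871) = 1.83634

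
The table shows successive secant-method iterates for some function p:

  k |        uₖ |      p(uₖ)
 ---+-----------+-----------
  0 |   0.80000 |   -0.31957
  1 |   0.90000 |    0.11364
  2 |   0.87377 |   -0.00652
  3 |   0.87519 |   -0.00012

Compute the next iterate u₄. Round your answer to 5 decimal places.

u₄ = 0.87519 − (-0.00012)·(0.87519 − 0.87377) / (-0.00012 − (-0.00652))
   = 0.87519 − (-0.0000002)/(0.0064000) = 0.8752166

0.87522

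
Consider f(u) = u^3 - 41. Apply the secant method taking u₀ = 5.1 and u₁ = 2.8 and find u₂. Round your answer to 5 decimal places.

3.19576

f(5.1) = 91.6510000, f(2.8) = -19.0480000
u₂ = 2.8000000 − (-19.0480000)·(2.8000000 − 5.1000000) / (-19.0480000 − 91.6510000) = 2.8000000 − (43.8104000)/(-110.6990000) = 3.1957615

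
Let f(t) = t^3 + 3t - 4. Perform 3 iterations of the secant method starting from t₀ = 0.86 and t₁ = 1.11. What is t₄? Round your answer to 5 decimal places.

f(0.86) = -0.7839440, f(1.11) = 0.6976310
t₂ = 1.1100000 − 0.6976310·(1.1100000 − 0.8600000) / (0.6976310 − (-0.7839440)) = 1.1100000 − (0.1744078)/(1.4815750) = 0.9922822
f(0.9922822) = -0.0461286
t₃ = 0.9922822 − (-0.0461286)·(0.9922822 − 1.1100000) / (-0.0461286 − 0.6976310) = 0.9922822 − (0.0054302)/(-0.7437596) = 0.9995832
f(0.9995832) = -0.0025006
t₄ = 0.9995832 − (-0.0025006)·(0.9995832 − 0.9922822) / (-0.0025006 − (-0.0461286)) = 0.9995832 − (-0.0000183)/(0.0436280) = 1.0000016

1.00000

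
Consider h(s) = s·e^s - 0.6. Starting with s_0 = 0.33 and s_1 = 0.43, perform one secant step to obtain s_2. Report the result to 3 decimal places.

0.400

h(0.33) = -0.14098, h(0.43) = 0.06102
s_2 = 0.43000 − 0.06102·(0.43000 − 0.33000) / (0.06102 − (-0.14098)) = 0.43000 − (0.00610)/(0.20200) = 0.39979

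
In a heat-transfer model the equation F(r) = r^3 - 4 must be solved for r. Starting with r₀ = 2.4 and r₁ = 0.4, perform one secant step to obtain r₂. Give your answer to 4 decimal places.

0.9721

F(2.4) = 9.824000, F(0.4) = -3.936000
r₂ = 0.400000 − (-3.936000)·(0.400000 − 2.400000) / (-3.936000 − 9.824000) = 0.400000 − (7.872000)/(-13.760000) = 0.972093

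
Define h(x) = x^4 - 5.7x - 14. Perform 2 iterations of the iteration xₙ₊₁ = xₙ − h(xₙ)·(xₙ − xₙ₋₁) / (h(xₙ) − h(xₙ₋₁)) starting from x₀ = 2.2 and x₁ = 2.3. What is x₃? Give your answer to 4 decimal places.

h(2.2) = -3.114400, h(2.3) = 0.874100
x₂ = 2.300000 − 0.874100·(2.300000 − 2.200000) / (0.874100 − (-3.114400)) = 2.300000 − (0.087410)/(3.988500) = 2.278084
h(2.278084) = -0.052418
x₃ = 2.278084 − (-0.052418)·(2.278084 − 2.300000) / (-0.052418 − 0.874100) = 2.278084 − (0.001149)/(-0.926518) = 2.279324

2.2793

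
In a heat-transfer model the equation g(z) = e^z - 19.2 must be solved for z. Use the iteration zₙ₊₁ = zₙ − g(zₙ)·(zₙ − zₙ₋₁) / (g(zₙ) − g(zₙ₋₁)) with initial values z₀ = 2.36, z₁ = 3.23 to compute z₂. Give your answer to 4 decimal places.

2.8699

g(2.36) = -8.609049, g(3.23) = 6.079657
z₂ = 3.230000 − 6.079657·(3.230000 − 2.360000) / (6.079657 − (-8.609049)) = 3.230000 − (5.289302)/(14.688706) = 2.869907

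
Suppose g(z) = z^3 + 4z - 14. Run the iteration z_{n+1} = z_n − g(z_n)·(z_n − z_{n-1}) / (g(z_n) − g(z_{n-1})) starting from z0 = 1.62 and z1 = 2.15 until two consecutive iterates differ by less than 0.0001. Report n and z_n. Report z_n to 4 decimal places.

g(1.62) = -3.268472, g(2.15) = 4.538375
z2 = 2.150000 − 4.538375·(0.530000)/(7.806847) = 1.841894;  |Δ| = 0.308106
g(1.841894) = -0.383667
z3 = 1.841894 − (-0.383667)·(-0.308106)/(-4.922042) = 1.865910;  |Δ| = 0.024017
g(1.865910) = -0.039967
z4 = 1.865910 − (-0.039967)·(0.024017)/(0.343701) = 1.868703;  |Δ| = 0.002793
g(1.868703) = 0.000418
z5 = 1.868703 − 0.000418·(0.002793)/(0.040384) = 1.868674;  |Δ| = 0.000029
|z5 − z4| = 0.000029 < 0.0001

n = 5, z_n = 1.8687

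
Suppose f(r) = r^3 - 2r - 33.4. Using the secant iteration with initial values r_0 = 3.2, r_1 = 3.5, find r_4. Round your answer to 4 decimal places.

f(3.2) = -7.032000, f(3.5) = 2.475000
r_2 = 3.500000 − 2.475000·(3.500000 − 3.200000) / (2.475000 − (-7.032000)) = 3.500000 − (0.742500)/(9.507000) = 3.421900
f(3.421900) = -0.175417
r_3 = 3.421900 − (-0.175417)·(3.421900 − 3.500000) / (-0.175417 − 2.475000) = 3.421900 − (0.013700)/(-2.650417) = 3.427069
f(3.427069) = -0.003901
r_4 = 3.427069 − (-0.003901)·(3.427069 − 3.421900) / (-0.003901 − (-0.175417)) = 3.427069 − (-0.000020)/(0.171516) = 3.427186

3.4272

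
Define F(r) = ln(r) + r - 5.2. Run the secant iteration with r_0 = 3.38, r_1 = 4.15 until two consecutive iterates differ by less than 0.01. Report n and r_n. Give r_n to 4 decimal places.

n = 3, r_n = 3.8515

F(3.38) = -0.602124, F(4.15) = 0.373108
r_2 = 4.150000 − 0.373108·(0.770000)/(0.975233) = 3.855410;  |Δ| = 0.294590
F(3.855410) = 0.004888
r_3 = 3.855410 − 0.004888·(-0.294590)/(-0.368221) = 3.851500;  |Δ| = 0.003910
|r_3 − r_2| = 0.003910 < 0.01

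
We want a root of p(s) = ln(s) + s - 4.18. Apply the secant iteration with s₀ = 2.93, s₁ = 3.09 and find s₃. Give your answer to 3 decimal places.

3.061

p(2.93) = -0.17500, p(3.09) = 0.03817
s₂ = 3.09000 − 0.03817·(3.09000 − 2.93000) / (0.03817 − (-0.17500)) = 3.09000 − (0.00611)/(0.21317) = 3.06135
p(3.06135) = 0.00021
s₃ = 3.06135 − 0.00021·(3.06135 − 3.09000) / (0.00021 − 0.03817) = 3.06135 − (-0.00001)/(-0.03797) = 3.06119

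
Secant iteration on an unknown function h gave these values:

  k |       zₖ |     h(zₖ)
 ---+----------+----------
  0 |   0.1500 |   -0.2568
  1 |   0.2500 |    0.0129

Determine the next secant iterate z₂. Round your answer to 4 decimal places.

0.2452

z₂ = 0.2500 − 0.0129·(0.2500 − 0.1500) / (0.0129 − (-0.2568))
   = 0.2500 − (0.001290)/(0.269700) = 0.245217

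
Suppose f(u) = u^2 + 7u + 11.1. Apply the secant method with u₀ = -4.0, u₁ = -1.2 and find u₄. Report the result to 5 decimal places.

-1.20000

f(-4.0) = -0.9000000, f(-1.2) = 4.1400000
u₂ = -1.2000000 − 4.1400000·(-1.2000000 − (-4.0000000)) / (4.1400000 − (-0.9000000)) = -1.2000000 − (11.5920000)/(5.0400000) = -3.5000000
f(-3.5000000) = -1.1500000
u₃ = -3.5000000 − (-1.1500000)·(-3.5000000 − (-1.2000000)) / (-1.1500000 − 4.1400000) = -3.5000000 − (2.6450000)/(-5.2900000) = -3.0000000
f(-3.0000000) = -0.9000000
u₄ = -3.0000000 − (-0.9000000)·(-3.0000000 − (-3.5000000)) / (-0.9000000 − (-1.1500000)) = -3.0000000 − (-0.4500000)/(0.2500000) = -1.2000000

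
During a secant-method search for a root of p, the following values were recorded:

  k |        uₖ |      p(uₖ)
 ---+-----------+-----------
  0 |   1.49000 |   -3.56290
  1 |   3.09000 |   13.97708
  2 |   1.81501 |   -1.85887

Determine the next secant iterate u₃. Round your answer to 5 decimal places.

1.96467

u₃ = 1.81501 − (-1.85887)·(1.81501 − 3.09000) / (-1.85887 − 13.97708)
   = 1.81501 − (2.3700407)/(-15.8359500) = 1.9646720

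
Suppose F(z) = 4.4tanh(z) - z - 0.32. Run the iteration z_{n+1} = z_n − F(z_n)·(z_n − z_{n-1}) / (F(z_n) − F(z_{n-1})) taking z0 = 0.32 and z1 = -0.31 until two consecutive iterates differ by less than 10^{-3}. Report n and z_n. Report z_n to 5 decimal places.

n = 4, z_n = 0.09448

F(0.32) = 0.7218305, F(-0.31) = -1.3319232
z2 = -0.3100000 − (-1.3319232)·(-0.6300000)/(-2.0537537) = 0.0985746;  |Δ| = 0.4085746
F(0.0985746) = 0.0137543
z3 = 0.0985746 − 0.0137543·(0.4085746)/(1.3456775) = 0.0943985;  |Δ| = 0.0041761
F(0.0943985) = -0.0002743
z4 = 0.0943985 − (-0.0002743)·(-0.0041761)/(-0.0140287) = 0.0944802;  |Δ| = 0.0000817
|z4 − z3| = 0.0000817 < 10^{-3}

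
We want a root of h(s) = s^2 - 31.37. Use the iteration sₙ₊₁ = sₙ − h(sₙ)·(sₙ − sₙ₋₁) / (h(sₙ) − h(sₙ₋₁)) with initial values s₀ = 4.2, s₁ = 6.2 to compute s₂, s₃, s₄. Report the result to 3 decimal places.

5.520, 5.597, 5.601

h(4.2) = -13.73000, h(6.2) = 7.07000
s₂ = 6.20000 − 7.07000·(6.20000 − 4.20000) / (7.07000 − (-13.73000)) = 6.20000 − (14.14000)/(20.80000) = 5.52019
h(5.52019) = -0.89748
s₃ = 5.52019 − (-0.89748)·(5.52019 − 6.20000) / (-0.89748 − 7.07000) = 5.52019 − (0.61011)/(-7.96748) = 5.59677
h(5.59677) = -0.04619
s₄ = 5.59677 − (-0.04619)·(5.59677 − 5.52019) / (-0.04619 − (-0.89748)) = 5.59677 − (-0.00354)/(0.85128) = 5.60092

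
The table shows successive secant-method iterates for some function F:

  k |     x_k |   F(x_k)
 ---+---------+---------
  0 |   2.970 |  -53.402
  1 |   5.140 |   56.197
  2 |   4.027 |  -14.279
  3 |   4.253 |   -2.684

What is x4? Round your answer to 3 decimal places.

4.305

x4 = 4.253 − (-2.684)·(4.253 − 4.027) / (-2.684 − (-14.279))
   = 4.253 − (-0.60658)/(11.59500) = 4.30531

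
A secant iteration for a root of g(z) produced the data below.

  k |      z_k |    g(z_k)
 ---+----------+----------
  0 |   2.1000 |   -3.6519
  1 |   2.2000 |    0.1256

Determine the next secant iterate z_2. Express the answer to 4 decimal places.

z_2 = 2.2000 − 0.1256·(2.2000 − 2.1000) / (0.1256 − (-3.6519))
   = 2.2000 − (0.012560)/(3.777500) = 2.196675

2.1967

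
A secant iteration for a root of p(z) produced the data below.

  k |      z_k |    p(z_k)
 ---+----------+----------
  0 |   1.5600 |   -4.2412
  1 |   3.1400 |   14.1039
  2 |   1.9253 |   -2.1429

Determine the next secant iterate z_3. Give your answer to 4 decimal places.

z_3 = 1.9253 − (-2.1429)·(1.9253 − 3.1400) / (-2.1429 − 14.1039)
   = 1.9253 − (2.602981)/(-16.246800) = 2.085515

2.0855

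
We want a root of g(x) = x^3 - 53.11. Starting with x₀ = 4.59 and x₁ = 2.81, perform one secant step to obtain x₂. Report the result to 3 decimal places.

g(4.59) = 43.59258, g(2.81) = -30.92196
x₂ = 2.81000 − (-30.92196)·(2.81000 − 4.59000) / (-30.92196 − 43.59258) = 2.81000 − (55.04109)/(-74.51454) = 3.54866

3.549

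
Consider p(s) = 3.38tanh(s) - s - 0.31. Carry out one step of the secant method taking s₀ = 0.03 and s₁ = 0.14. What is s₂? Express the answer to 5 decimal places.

p(0.03) = -0.2386304, p(0.14) = 0.0201325
s₂ = 0.1400000 − 0.0201325·(0.1400000 − 0.0300000) / (0.0201325 − (-0.2386304)) = 0.1400000 − (0.0022146)/(0.2587629) = 0.1314417

0.13144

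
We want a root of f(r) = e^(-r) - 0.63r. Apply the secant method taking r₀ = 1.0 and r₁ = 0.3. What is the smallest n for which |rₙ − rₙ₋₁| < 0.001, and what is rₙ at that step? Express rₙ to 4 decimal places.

n = 5, rₙ = 0.7499

f(1.0) = -0.262121, f(0.3) = 0.551818
r₂ = 0.300000 − 0.551818·(-0.700000)/(0.813939) = 0.774572;  |Δ| = 0.474572
f(0.774572) = -0.027080
r₃ = 0.774572 − (-0.027080)·(0.474572)/(-0.578898) = 0.752373;  |Δ| = 0.022199
f(0.752373) = -0.002748
r₄ = 0.752373 − (-0.002748)·(-0.022199)/(0.024332) = 0.749866;  |Δ| = 0.002507
f(0.749866) = 0.000014
r₅ = 0.749866 − 0.000014·(-0.002507)/(0.002762) = 0.749879;  |Δ| = 0.000013
|r₅ − r₄| = 0.000013 < 0.001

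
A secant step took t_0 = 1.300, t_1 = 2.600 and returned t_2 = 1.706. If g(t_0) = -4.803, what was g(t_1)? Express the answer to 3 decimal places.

10.576

The secant line through (1.300, -4.803) and (2.600, g(t_1)) crosses zero at t_2 = 1.706.
So (1.300, -4.803), (2.600, g(t_1)), (1.706, 0) are collinear:
g(t_1) = -4.803 · (2.600 − 1.706) / (1.300 − 1.706) = -4.803 · (0.89400)/(-0.40600) = 10.57606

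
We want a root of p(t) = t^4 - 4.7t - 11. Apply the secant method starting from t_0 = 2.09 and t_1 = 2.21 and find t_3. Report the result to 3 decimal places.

p(2.09) = -1.74270, p(2.21) = 2.46743
t_2 = 2.21000 − 2.46743·(2.21000 − 2.09000) / (2.46743 − (-1.74270)) = 2.21000 − (0.29609)/(4.21014) = 2.13967
p(2.13967) = -0.09659
t_3 = 2.13967 − (-0.09659)·(2.13967 − 2.21000) / (-0.09659 − 2.46743) = 2.13967 − (0.00679)/(-2.56402) = 2.14232

2.142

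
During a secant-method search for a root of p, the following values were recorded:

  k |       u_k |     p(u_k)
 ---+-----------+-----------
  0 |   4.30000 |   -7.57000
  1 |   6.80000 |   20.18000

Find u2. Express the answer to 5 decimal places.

u2 = 6.80000 − 20.18000·(6.80000 − 4.30000) / (20.18000 − (-7.57000))
   = 6.80000 − (50.4500000)/(27.7500000) = 4.9819820

4.98198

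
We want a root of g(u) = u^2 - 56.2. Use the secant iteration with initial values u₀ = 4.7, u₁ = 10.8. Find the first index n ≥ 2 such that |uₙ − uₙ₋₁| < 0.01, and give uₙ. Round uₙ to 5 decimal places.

g(4.7) = -34.1100000, g(10.8) = 60.4400000
u₂ = 10.8000000 − 60.4400000·(6.1000000)/(94.5500000) = 6.9006452;  |Δ| = 3.8993548
g(6.9006452) = -8.5810964
u₃ = 6.9006452 − (-8.5810964)·(-3.8993548)/(-69.0210964) = 7.3854352;  |Δ| = 0.4847900
g(7.3854352) = -1.6553470
u₄ = 7.3854352 − (-1.6553470)·(0.4847900)/(6.9257494) = 7.5013065;  |Δ| = 0.1158713
g(7.5013065) = 0.0695994
u₅ = 7.5013065 − 0.0695994·(0.1158713)/(1.7249464) = 7.4966313;  |Δ| = 0.0046753
|u₅ − u₄| = 0.0046753 < 0.01

n = 5, uₙ = 7.49663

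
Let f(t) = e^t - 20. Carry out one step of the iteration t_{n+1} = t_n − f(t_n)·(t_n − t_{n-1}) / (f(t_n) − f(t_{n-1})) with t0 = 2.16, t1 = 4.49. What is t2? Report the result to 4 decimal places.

2.4881

f(2.16) = -11.328862, f(4.49) = 69.121446
t2 = 4.490000 − 69.121446·(4.490000 − 2.160000) / (69.121446 − (-11.328862)) = 4.490000 − (161.052969)/(80.450308) = 2.488106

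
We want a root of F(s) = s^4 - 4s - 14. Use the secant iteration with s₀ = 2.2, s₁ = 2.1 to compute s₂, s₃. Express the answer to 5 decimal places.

2.18251, 2.18366

F(2.2) = 0.6256000, F(2.1) = -2.9519000
s₂ = 2.1000000 − (-2.9519000)·(2.1000000 − 2.2000000) / (-2.9519000 − 0.6256000) = 2.1000000 − (0.2951900)/(-3.5775000) = 2.1825129
F(2.1825129) = -0.0404277
s₃ = 2.1825129 − (-0.0404277)·(2.1825129 − 2.1000000) / (-0.0404277 − (-2.9519000)) = 2.1825129 − (-0.0033358)/(2.9114723) = 2.1836587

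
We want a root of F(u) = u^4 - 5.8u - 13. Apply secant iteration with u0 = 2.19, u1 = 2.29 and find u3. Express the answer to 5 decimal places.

2.26047

F(2.19) = -2.6994248, F(2.29) = 1.2185848
u2 = 2.2900000 − 1.2185848·(2.2900000 − 2.1900000) / (1.2185848 − (-2.6994248)) = 2.2900000 − (0.1218585)/(3.9180096) = 2.2588979
F(2.2588979) = -0.0648814
u3 = 2.2588979 − (-0.0648814)·(2.2588979 − 2.2900000) / (-0.0648814 − 1.2185848) = 2.2588979 − (0.0020179)/(-1.2834662) = 2.2604701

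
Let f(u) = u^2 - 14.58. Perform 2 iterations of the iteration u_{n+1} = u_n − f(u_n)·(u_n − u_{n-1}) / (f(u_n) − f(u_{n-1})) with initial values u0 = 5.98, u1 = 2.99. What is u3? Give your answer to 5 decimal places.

f(5.98) = 21.1804000, f(2.99) = -5.6399000
u2 = 2.9900000 − (-5.6399000)·(2.9900000 − 5.9800000) / (-5.6399000 − 21.1804000) = 2.9900000 − (16.8633010)/(-26.8203000) = 3.6187514
f(3.6187514) = -1.4846384
u3 = 3.6187514 − (-1.4846384)·(3.6187514 − 2.9900000) / (-1.4846384 − (-5.6399000)) = 3.6187514 − (-0.9334684)/(4.1552616) = 3.8433987

3.84340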